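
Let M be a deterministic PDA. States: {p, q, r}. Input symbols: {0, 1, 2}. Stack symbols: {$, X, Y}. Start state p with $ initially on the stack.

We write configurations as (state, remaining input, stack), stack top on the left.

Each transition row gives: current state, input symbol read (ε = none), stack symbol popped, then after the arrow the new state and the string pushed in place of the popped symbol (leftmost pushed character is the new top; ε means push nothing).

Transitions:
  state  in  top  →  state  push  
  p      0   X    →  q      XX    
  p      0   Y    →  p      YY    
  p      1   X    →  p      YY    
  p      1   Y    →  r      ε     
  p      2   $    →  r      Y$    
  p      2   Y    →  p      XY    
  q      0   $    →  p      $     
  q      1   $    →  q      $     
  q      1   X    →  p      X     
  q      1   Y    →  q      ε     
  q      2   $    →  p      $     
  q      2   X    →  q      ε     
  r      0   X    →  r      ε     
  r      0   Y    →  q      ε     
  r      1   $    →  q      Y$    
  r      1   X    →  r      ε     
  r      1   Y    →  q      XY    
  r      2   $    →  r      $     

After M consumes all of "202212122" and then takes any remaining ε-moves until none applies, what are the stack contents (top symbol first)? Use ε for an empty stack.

(p, 202212122, $) ⊢ (r, 02212122, Y$) ⊢ (q, 2212122, $) ⊢ (p, 212122, $) ⊢ (r, 12122, Y$) ⊢ (q, 2122, XY$) ⊢ (q, 122, Y$) ⊢ (q, 22, $) ⊢ (p, 2, $) ⊢ (r, ε, Y$)
All input consumed in state r with stack Y$.

Y$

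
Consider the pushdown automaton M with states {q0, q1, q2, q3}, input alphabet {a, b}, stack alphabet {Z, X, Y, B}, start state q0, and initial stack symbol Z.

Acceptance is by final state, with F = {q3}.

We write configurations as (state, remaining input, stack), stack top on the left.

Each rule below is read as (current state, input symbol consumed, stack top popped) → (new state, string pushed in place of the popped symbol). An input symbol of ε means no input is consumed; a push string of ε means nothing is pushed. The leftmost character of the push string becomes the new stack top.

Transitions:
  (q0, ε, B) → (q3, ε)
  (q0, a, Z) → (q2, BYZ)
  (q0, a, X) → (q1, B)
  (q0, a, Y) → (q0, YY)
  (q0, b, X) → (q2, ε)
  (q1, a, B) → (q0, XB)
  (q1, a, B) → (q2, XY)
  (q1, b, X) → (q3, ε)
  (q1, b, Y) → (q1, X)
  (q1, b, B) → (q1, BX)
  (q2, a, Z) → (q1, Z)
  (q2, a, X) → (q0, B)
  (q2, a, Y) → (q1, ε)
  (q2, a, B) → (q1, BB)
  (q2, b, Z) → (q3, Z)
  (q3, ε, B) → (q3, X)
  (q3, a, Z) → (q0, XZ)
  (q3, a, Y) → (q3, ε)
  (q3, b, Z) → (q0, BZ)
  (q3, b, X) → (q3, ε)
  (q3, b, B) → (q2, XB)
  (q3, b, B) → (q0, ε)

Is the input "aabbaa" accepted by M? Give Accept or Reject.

One accepting computation: (q0, aabbaa, Z) ⊢ (q2, abbaa, BYZ) ⊢ (q1, bbaa, BBYZ) ⊢ (q1, baa, BXBYZ) ⊢ (q1, aa, BXXBYZ) ⊢ (q2, a, XYXXBYZ) ⊢ (q0, ε, BYXXBYZ) ⊢ (q3, ε, YXXBYZ)
All input consumed and state q3 ∈ F.

Accept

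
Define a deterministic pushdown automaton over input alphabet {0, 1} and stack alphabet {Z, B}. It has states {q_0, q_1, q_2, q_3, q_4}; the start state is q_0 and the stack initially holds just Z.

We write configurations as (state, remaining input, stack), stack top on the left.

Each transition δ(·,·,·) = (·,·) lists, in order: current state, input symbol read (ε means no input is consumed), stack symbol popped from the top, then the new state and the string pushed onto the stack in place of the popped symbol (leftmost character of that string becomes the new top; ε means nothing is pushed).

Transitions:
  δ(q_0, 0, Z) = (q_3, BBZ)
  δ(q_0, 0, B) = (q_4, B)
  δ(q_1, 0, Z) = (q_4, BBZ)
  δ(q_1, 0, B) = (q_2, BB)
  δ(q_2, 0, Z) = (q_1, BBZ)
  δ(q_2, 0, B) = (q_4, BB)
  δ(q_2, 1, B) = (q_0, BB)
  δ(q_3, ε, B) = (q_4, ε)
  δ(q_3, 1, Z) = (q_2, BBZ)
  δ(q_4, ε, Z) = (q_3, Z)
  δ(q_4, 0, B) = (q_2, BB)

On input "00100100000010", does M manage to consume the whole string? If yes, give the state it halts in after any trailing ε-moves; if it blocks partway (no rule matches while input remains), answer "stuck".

q_4

(q_0, 00100100000010, Z) ⊢ (q_3, 0100100000010, BBZ) ⊢ (q_4, 0100100000010, BZ) ⊢ (q_2, 100100000010, BBZ) ⊢ (q_0, 00100000010, BBBZ) ⊢ (q_4, 0100000010, BBBZ) ⊢ (q_2, 100000010, BBBBZ) ⊢ (q_0, 00000010, BBBBBZ) ⊢ (q_4, 0000010, BBBBBZ) ⊢ (q_2, 000010, BBBBBBZ) ⊢ (q_4, 00010, BBBBBBBZ) ⊢ (q_2, 0010, BBBBBBBBZ) ⊢ (q_4, 010, BBBBBBBBBZ) ⊢ (q_2, 10, BBBBBBBBBBZ) ⊢ (q_0, 0, BBBBBBBBBBBZ) ⊢ (q_4, ε, BBBBBBBBBBBZ)
All input consumed; M is in state q_4.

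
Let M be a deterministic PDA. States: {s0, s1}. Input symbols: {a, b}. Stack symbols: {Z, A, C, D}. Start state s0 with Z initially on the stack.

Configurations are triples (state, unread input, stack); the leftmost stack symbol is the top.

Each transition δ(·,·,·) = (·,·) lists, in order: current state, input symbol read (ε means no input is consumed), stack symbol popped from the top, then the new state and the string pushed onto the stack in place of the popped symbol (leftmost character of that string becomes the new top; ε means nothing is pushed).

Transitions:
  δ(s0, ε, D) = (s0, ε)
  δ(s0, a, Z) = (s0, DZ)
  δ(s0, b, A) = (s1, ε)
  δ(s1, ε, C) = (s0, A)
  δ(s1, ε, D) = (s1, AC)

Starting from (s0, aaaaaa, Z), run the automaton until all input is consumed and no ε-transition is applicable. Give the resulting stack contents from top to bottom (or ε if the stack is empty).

Z

(s0, aaaaaa, Z)
  read a, top Z: go to s0, push DZ → (s0, aaaaa, DZ)
  ε-move, top D: go to s0, push ε → (s0, aaaaa, Z)
  read a, top Z: go to s0, push DZ → (s0, aaaa, DZ)
  ε-move, top D: go to s0, push ε → (s0, aaaa, Z)
  read a, top Z: go to s0, push DZ → (s0, aaa, DZ)
  ε-move, top D: go to s0, push ε → (s0, aaa, Z)
  read a, top Z: go to s0, push DZ → (s0, aa, DZ)
  ε-move, top D: go to s0, push ε → (s0, aa, Z)
  read a, top Z: go to s0, push DZ → (s0, a, DZ)
  ε-move, top D: go to s0, push ε → (s0, a, Z)
  read a, top Z: go to s0, push DZ → (s0, ε, DZ)
  ε-move, top D: go to s0, push ε → (s0, ε, Z)
All input consumed in state s0 with stack Z.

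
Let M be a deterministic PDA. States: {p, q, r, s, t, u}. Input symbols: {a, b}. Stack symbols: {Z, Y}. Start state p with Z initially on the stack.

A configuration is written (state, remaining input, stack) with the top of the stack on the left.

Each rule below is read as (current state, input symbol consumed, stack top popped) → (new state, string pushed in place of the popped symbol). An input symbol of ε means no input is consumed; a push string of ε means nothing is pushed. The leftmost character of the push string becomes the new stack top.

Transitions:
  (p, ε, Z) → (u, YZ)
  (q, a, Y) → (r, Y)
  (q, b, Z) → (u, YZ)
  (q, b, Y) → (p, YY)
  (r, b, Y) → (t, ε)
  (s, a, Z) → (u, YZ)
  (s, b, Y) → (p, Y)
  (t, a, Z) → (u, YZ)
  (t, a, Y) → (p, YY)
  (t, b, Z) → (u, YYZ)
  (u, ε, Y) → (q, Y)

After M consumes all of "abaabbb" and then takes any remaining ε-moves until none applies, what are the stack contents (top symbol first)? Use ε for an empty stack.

YYYZ

(p, abaabbb, Z)
  ε-move, top Z: go to u, push YZ → (u, abaabbb, YZ)
  ε-move, top Y: go to q, push Y → (q, abaabbb, YZ)
  read a, top Y: go to r, push Y → (r, baabbb, YZ)
  read b, top Y: go to t, push ε → (t, aabbb, Z)
  read a, top Z: go to u, push YZ → (u, abbb, YZ)
  ε-move, top Y: go to q, push Y → (q, abbb, YZ)
  read a, top Y: go to r, push Y → (r, bbb, YZ)
  read b, top Y: go to t, push ε → (t, bb, Z)
  read b, top Z: go to u, push YYZ → (u, b, YYZ)
  ε-move, top Y: go to q, push Y → (q, b, YYZ)
  read b, top Y: go to p, push YY → (p, ε, YYYZ)
All input consumed in state p with stack YYYZ.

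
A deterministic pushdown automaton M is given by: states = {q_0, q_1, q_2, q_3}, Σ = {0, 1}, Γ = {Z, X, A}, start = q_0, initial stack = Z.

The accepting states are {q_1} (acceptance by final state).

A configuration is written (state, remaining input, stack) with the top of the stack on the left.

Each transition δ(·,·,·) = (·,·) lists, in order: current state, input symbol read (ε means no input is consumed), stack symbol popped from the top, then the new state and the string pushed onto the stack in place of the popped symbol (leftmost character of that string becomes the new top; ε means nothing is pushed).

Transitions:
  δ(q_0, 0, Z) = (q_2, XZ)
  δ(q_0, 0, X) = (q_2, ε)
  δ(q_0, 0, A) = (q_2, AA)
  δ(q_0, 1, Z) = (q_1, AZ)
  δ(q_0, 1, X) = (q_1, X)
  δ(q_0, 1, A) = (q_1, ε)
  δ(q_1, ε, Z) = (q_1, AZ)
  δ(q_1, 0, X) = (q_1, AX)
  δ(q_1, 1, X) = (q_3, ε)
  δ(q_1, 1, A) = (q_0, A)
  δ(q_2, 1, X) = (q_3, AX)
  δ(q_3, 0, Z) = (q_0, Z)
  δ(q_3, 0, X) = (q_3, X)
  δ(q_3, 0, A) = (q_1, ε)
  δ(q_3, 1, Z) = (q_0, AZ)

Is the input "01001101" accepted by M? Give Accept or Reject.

Reject

(q_0, 01001101, Z)
  read 0, top Z: go to q_2, push XZ → (q_2, 1001101, XZ)
  read 1, top X: go to q_3, push AX → (q_3, 001101, AXZ)
  read 0, top A: go to q_1, push ε → (q_1, 01101, XZ)
  read 0, top X: go to q_1, push AX → (q_1, 1101, AXZ)
  read 1, top A: go to q_0, push A → (q_0, 101, AXZ)
  read 1, top A: go to q_1, push ε → (q_1, 01, XZ)
  read 0, top X: go to q_1, push AX → (q_1, 1, AXZ)
  read 1, top A: go to q_0, push A → (q_0, ε, AXZ)
All input consumed; state q_0 ∉ F and no further ε-move applies.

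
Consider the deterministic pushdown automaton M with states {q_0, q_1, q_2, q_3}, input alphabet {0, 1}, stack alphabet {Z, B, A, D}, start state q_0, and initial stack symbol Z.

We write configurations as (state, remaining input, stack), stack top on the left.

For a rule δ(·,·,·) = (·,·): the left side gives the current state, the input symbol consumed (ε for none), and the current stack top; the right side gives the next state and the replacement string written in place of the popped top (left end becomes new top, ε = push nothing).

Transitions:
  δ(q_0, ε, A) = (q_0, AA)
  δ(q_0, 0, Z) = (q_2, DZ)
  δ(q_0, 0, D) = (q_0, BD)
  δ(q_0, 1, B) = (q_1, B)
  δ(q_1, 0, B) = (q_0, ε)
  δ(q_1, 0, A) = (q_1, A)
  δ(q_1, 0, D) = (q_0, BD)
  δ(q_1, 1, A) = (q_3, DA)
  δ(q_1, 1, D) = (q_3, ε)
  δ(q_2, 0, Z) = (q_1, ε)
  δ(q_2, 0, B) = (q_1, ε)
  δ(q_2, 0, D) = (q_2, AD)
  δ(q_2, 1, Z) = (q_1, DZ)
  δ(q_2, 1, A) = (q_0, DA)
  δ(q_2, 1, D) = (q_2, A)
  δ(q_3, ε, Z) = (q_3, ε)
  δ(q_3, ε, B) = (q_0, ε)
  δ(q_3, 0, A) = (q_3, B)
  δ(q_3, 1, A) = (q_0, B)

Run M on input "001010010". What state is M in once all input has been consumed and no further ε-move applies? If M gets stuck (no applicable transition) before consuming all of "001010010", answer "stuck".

q_0

(q_0, 001010010, Z) ⊢ (q_2, 01010010, DZ) ⊢ (q_2, 1010010, ADZ) ⊢ (q_0, 010010, DADZ) ⊢ (q_0, 10010, BDADZ) ⊢ (q_1, 0010, BDADZ) ⊢ (q_0, 010, DADZ) ⊢ (q_0, 10, BDADZ) ⊢ (q_1, 0, BDADZ) ⊢ (q_0, ε, DADZ)
All input consumed; M is in state q_0.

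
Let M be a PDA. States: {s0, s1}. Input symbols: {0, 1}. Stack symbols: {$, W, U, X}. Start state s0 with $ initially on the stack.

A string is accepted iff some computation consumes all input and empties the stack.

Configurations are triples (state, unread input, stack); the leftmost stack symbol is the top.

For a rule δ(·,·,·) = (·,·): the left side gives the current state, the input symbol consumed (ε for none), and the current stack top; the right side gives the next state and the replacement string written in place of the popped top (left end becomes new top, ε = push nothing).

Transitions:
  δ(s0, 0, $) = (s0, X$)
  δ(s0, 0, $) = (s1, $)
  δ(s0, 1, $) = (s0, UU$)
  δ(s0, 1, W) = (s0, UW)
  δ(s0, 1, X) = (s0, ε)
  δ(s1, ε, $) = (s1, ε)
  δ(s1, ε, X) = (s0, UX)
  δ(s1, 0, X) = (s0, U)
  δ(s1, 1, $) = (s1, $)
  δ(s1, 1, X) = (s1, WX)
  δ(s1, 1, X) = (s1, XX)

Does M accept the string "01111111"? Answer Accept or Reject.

One accepting computation: (s0, 01111111, $) ⊢ (s1, 1111111, $) ⊢ (s1, 111111, $) ⊢ (s1, 11111, $) ⊢ (s1, 1111, $) ⊢ (s1, 111, $) ⊢ (s1, 11, $) ⊢ (s1, 1, $) ⊢ (s1, ε, $) ⊢ (s1, ε, ε)
All input consumed and the stack is empty.

Accept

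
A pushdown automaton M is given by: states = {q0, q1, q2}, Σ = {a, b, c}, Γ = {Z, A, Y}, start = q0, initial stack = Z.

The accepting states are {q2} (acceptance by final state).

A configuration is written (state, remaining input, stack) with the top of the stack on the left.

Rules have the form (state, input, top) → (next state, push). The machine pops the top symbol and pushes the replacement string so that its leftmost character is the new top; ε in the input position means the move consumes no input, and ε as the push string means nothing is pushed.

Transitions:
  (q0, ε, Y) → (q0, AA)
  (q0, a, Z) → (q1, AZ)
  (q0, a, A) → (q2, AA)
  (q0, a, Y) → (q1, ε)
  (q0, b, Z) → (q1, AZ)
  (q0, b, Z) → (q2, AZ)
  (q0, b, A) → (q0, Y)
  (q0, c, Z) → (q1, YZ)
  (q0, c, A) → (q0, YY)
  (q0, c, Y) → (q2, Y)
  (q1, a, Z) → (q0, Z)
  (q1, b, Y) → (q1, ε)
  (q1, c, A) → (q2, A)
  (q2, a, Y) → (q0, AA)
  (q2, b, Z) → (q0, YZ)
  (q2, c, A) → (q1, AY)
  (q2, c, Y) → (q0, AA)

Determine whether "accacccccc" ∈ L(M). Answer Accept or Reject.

No computation consumes all input and reaches a final state.

Reject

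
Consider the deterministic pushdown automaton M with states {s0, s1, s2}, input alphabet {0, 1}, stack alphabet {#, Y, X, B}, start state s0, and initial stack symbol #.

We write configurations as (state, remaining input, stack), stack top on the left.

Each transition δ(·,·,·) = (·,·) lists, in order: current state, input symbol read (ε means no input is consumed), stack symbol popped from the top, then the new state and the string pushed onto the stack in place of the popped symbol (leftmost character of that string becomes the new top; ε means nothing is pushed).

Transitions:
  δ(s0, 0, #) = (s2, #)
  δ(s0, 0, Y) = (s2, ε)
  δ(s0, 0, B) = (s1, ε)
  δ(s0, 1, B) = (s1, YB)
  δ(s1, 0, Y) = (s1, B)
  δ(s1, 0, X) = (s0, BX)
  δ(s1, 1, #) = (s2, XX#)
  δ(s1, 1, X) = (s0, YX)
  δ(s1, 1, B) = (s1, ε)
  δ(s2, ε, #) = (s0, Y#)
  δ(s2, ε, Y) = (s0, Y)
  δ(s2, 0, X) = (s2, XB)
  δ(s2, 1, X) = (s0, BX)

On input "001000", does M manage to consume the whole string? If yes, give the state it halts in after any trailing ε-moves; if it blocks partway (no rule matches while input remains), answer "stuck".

stuck

(s0, 001000, #)
  read 0, top #: go to s2, push # → (s2, 01000, #)
  ε-move, top #: go to s0, push Y# → (s0, 01000, Y#)
  read 0, top Y: go to s2, push ε → (s2, 1000, #)
  ε-move, top #: go to s0, push Y# → (s0, 1000, Y#)
No transition for (s0, 1, top Y); M blocks with input 1000 remaining.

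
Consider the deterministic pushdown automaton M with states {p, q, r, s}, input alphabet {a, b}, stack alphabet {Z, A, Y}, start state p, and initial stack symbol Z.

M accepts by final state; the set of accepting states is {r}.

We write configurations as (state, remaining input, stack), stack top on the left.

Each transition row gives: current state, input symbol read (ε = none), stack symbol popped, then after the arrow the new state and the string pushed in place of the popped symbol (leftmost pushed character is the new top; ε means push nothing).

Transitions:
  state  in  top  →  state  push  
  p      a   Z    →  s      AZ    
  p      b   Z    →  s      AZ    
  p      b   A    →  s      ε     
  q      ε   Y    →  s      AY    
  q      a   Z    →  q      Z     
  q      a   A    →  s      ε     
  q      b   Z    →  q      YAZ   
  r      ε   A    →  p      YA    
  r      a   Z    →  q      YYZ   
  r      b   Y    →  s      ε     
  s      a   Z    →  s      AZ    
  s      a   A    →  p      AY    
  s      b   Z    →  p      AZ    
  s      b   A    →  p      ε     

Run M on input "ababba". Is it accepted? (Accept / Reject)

(p, ababba, Z)
  read a, top Z: go to s, push AZ → (s, babba, AZ)
  read b, top A: go to p, push ε → (p, abba, Z)
  read a, top Z: go to s, push AZ → (s, bba, AZ)
  read b, top A: go to p, push ε → (p, ba, Z)
  read b, top Z: go to s, push AZ → (s, a, AZ)
  read a, top A: go to p, push AY → (p, ε, AYZ)
All input consumed; state p ∉ F and no further ε-move applies.

Reject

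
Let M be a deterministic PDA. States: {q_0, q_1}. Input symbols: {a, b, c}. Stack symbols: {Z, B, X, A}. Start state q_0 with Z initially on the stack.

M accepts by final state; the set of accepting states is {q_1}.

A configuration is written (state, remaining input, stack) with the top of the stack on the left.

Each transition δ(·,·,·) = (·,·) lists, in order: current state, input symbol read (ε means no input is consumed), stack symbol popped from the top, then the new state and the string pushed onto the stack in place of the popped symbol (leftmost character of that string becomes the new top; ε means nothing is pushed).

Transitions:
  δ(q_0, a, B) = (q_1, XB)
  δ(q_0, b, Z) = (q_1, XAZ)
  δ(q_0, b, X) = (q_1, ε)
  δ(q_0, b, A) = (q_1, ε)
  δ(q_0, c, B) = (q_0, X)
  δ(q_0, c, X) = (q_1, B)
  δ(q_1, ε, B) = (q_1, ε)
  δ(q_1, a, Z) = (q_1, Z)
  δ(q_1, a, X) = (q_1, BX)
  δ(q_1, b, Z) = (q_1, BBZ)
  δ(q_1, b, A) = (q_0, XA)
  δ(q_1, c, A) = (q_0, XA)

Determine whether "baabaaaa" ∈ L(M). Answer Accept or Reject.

Reject

(q_0, baabaaaa, Z)
  read b, top Z: go to q_1, push XAZ → (q_1, aabaaaa, XAZ)
  read a, top X: go to q_1, push BX → (q_1, abaaaa, BXAZ)
  ε-move, top B: go to q_1, push ε → (q_1, abaaaa, XAZ)
  read a, top X: go to q_1, push BX → (q_1, baaaa, BXAZ)
  ε-move, top B: go to q_1, push ε → (q_1, baaaa, XAZ)
No transition applies at (q_1, baaaa, XAZ); input not fully consumed.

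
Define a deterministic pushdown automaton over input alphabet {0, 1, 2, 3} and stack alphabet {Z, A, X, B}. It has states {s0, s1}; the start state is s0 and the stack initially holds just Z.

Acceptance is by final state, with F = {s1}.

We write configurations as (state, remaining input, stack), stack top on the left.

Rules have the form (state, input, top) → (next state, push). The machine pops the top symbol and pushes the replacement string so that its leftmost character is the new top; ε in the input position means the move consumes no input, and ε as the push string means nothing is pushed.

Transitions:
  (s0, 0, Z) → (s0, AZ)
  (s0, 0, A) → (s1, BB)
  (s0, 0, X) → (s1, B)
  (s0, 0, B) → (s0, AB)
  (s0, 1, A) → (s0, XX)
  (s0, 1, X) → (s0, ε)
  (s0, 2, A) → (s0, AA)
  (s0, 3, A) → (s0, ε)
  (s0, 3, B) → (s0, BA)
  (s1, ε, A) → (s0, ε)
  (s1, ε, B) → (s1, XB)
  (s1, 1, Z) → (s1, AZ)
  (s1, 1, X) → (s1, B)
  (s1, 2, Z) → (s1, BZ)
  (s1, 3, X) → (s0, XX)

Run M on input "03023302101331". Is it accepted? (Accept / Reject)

(s0, 03023302101331, Z) ⊢ (s0, 3023302101331, AZ) ⊢ (s0, 023302101331, Z) ⊢ (s0, 23302101331, AZ) ⊢ (s0, 3302101331, AAZ) ⊢ (s0, 302101331, AZ) ⊢ (s0, 02101331, Z) ⊢ (s0, 2101331, AZ) ⊢ (s0, 101331, AAZ) ⊢ (s0, 01331, XXAZ) ⊢ (s1, 1331, BXAZ) ⊢ (s1, 1331, XBXAZ) ⊢ (s1, 331, BBXAZ) ⊢ (s1, 331, XBBXAZ) ⊢ (s0, 31, XXBBXAZ)
No transition applies at (s0, 31, XXBBXAZ); input not fully consumed.

Reject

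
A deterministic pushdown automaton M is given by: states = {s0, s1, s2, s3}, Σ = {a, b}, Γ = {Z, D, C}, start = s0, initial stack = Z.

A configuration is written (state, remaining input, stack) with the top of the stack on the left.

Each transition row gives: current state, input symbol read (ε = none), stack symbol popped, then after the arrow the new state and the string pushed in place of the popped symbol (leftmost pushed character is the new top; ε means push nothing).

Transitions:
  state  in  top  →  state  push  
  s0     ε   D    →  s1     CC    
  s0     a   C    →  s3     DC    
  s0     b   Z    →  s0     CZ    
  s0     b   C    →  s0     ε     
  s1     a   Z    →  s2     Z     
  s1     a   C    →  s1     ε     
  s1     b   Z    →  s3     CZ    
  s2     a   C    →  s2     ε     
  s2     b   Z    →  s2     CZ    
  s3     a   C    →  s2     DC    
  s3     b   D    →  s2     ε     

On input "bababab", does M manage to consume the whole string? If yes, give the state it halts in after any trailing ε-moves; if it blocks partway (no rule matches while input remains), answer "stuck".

(s0, bababab, Z) ⊢ (s0, ababab, CZ) ⊢ (s3, babab, DCZ) ⊢ (s2, abab, CZ) ⊢ (s2, bab, Z) ⊢ (s2, ab, CZ) ⊢ (s2, b, Z) ⊢ (s2, ε, CZ)
All input consumed; M is in state s2.

s2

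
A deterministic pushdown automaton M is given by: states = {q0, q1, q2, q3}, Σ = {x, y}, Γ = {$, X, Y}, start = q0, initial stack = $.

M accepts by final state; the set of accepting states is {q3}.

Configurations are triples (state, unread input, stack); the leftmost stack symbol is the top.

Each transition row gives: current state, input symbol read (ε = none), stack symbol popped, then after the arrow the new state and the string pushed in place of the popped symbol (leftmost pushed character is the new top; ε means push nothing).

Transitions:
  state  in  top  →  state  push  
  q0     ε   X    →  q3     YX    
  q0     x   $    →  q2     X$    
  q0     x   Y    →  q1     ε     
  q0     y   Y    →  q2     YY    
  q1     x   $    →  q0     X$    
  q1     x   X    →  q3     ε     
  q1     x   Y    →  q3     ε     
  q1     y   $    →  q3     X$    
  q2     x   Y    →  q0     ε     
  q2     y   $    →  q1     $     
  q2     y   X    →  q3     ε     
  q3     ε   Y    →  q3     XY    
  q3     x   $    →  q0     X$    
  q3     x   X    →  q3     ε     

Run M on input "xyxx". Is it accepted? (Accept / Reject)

(q0, xyxx, $) ⊢ (q2, yxx, X$) ⊢ (q3, xx, $) ⊢ (q0, x, X$) ⊢ (q3, x, YX$) ⊢ (q3, x, XYX$) ⊢ (q3, ε, YX$)
All input consumed; state q3 ∈ F.

Accept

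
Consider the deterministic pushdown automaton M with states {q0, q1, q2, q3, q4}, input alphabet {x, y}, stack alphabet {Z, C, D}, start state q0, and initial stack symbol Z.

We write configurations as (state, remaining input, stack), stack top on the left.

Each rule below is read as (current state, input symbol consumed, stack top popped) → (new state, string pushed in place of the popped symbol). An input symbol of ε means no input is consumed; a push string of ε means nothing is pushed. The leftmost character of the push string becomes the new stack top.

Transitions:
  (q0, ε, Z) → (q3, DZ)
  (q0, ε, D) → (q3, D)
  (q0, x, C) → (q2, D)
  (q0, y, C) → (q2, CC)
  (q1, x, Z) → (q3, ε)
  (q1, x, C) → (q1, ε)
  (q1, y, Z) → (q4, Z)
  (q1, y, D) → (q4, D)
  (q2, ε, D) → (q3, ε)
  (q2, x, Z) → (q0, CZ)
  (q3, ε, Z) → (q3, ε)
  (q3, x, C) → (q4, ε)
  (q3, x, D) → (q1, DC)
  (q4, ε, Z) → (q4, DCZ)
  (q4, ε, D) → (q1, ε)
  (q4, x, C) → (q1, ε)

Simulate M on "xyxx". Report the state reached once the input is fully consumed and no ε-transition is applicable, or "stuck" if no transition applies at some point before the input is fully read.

q3

(q0, xyxx, Z)
  ε-move, top Z: go to q3, push DZ → (q3, xyxx, DZ)
  read x, top D: go to q1, push DC → (q1, yxx, DCZ)
  read y, top D: go to q4, push D → (q4, xx, DCZ)
  ε-move, top D: go to q1, push ε → (q1, xx, CZ)
  read x, top C: go to q1, push ε → (q1, x, Z)
  read x, top Z: go to q3, push ε → (q3, ε, ε)
All input consumed; M is in state q3.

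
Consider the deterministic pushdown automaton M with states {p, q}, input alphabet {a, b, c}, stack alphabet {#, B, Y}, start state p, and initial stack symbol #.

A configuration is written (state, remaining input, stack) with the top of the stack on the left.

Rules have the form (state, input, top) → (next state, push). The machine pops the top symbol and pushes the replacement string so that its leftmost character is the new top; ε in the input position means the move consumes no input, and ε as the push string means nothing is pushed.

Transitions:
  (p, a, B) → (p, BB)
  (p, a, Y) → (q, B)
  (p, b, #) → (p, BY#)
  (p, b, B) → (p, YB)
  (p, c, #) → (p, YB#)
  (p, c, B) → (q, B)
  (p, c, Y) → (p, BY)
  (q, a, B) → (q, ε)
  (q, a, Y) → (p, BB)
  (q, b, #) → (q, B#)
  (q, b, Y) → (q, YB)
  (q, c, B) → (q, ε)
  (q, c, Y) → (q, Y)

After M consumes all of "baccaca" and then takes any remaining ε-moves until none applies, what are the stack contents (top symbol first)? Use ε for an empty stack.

BB#

(p, baccaca, #)
  read b, top #: go to p, push BY# → (p, accaca, BY#)
  read a, top B: go to p, push BB → (p, ccaca, BBY#)
  read c, top B: go to q, push B → (q, caca, BBY#)
  read c, top B: go to q, push ε → (q, aca, BY#)
  read a, top B: go to q, push ε → (q, ca, Y#)
  read c, top Y: go to q, push Y → (q, a, Y#)
  read a, top Y: go to p, push BB → (p, ε, BB#)
All input consumed in state p with stack BB#.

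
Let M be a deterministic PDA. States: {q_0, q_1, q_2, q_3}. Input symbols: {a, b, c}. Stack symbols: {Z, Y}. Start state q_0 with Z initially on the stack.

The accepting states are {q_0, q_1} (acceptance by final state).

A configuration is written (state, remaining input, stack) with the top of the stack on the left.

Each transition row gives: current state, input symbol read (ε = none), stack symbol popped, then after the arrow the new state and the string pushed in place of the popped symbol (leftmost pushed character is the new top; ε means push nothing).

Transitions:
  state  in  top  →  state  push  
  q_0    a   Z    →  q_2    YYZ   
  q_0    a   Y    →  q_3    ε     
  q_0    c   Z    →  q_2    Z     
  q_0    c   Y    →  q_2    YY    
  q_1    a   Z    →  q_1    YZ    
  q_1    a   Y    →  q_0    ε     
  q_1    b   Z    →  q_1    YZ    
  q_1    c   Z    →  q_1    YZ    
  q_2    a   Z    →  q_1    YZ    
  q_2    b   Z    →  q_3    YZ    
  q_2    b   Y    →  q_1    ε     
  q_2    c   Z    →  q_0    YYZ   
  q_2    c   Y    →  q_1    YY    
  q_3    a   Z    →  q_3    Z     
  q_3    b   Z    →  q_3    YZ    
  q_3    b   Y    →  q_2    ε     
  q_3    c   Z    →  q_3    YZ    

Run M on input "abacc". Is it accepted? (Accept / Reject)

(q_0, abacc, Z)
  read a, top Z: go to q_2, push YYZ → (q_2, bacc, YYZ)
  read b, top Y: go to q_1, push ε → (q_1, acc, YZ)
  read a, top Y: go to q_0, push ε → (q_0, cc, Z)
  read c, top Z: go to q_2, push Z → (q_2, c, Z)
  read c, top Z: go to q_0, push YYZ → (q_0, ε, YYZ)
All input consumed; state q_0 ∈ F.

Accept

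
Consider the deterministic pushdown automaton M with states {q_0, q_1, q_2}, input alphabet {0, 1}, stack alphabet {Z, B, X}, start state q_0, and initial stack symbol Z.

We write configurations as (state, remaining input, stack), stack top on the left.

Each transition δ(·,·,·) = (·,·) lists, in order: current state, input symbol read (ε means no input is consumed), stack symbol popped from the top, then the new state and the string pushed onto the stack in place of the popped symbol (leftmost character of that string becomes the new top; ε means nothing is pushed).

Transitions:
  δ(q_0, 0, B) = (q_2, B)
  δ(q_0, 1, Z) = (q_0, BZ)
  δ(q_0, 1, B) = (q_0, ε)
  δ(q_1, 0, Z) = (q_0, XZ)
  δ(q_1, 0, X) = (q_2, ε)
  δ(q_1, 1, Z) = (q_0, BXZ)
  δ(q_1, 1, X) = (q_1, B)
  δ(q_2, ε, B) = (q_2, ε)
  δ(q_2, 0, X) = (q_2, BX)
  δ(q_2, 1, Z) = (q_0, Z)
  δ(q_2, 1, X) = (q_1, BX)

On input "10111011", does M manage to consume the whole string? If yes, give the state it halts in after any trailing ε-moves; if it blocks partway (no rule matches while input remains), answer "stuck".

stuck

(q_0, 10111011, Z) ⊢ (q_0, 0111011, BZ) ⊢ (q_2, 111011, BZ) ⊢ (q_2, 111011, Z) ⊢ (q_0, 11011, Z) ⊢ (q_0, 1011, BZ) ⊢ (q_0, 011, Z)
No transition for (q_0, 0, top Z); M blocks with input 011 remaining.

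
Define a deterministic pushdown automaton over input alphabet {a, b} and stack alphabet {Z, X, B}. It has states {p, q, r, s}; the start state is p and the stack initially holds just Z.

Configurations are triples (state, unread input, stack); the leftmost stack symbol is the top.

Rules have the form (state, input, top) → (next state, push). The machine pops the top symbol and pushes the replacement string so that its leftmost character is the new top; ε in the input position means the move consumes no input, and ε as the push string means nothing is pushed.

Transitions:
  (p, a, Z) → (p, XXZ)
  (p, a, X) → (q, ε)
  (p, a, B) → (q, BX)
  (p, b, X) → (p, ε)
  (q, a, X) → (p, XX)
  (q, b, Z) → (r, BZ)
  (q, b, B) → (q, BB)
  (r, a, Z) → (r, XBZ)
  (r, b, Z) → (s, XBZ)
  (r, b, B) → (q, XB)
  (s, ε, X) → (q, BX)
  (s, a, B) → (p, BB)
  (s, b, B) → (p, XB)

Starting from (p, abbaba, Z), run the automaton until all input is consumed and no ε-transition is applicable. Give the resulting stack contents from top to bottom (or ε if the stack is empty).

Z

(p, abbaba, Z)
  read a, top Z: go to p, push XXZ → (p, bbaba, XXZ)
  read b, top X: go to p, push ε → (p, baba, XZ)
  read b, top X: go to p, push ε → (p, aba, Z)
  read a, top Z: go to p, push XXZ → (p, ba, XXZ)
  read b, top X: go to p, push ε → (p, a, XZ)
  read a, top X: go to q, push ε → (q, ε, Z)
All input consumed in state q with stack Z.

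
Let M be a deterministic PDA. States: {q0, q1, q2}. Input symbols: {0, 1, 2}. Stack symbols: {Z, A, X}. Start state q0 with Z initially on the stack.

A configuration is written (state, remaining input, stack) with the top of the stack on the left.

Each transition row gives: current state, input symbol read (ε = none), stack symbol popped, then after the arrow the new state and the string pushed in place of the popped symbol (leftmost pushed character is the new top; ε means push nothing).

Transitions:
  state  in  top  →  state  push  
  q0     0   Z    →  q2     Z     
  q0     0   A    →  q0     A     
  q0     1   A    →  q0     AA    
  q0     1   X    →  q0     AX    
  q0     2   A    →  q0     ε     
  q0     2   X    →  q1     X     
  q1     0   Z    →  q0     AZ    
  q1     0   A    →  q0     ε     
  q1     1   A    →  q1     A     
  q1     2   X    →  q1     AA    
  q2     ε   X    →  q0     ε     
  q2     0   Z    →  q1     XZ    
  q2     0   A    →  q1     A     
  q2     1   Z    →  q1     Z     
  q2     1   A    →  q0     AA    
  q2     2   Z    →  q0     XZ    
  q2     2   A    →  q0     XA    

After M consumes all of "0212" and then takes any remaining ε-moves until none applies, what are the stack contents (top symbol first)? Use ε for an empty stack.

(q0, 0212, Z) ⊢ (q2, 212, Z) ⊢ (q0, 12, XZ) ⊢ (q0, 2, AXZ) ⊢ (q0, ε, XZ)
All input consumed in state q0 with stack XZ.

XZ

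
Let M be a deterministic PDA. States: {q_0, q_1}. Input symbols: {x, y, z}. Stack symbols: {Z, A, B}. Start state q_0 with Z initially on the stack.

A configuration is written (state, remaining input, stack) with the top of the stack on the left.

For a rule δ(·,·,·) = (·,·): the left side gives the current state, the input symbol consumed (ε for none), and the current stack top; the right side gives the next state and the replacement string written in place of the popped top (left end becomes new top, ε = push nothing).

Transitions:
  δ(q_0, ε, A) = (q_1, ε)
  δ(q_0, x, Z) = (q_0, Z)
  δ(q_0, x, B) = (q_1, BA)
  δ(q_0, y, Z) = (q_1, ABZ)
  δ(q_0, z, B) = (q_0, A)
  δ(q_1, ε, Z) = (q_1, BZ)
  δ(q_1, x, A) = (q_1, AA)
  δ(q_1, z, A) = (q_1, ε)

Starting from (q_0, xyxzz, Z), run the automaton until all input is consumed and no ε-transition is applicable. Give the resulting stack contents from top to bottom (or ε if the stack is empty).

BZ

(q_0, xyxzz, Z)
  read x, top Z: go to q_0, push Z → (q_0, yxzz, Z)
  read y, top Z: go to q_1, push ABZ → (q_1, xzz, ABZ)
  read x, top A: go to q_1, push AA → (q_1, zz, AABZ)
  read z, top A: go to q_1, push ε → (q_1, z, ABZ)
  read z, top A: go to q_1, push ε → (q_1, ε, BZ)
All input consumed in state q_1 with stack BZ.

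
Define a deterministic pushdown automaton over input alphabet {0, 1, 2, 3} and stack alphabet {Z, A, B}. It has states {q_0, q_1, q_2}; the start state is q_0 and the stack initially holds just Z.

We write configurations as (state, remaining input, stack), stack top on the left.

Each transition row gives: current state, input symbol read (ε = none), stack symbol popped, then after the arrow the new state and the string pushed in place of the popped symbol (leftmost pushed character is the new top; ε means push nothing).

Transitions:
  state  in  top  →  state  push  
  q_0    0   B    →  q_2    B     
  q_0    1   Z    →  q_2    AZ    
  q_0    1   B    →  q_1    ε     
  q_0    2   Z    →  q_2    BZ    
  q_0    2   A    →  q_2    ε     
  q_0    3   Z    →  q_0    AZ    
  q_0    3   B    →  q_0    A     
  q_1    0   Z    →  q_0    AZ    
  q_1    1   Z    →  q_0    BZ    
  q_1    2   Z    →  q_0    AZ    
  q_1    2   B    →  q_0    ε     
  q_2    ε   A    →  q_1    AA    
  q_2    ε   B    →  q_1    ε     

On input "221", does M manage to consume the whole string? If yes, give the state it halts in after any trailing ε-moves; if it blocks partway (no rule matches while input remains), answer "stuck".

stuck

(q_0, 221, Z)
  read 2, top Z: go to q_2, push BZ → (q_2, 21, BZ)
  ε-move, top B: go to q_1, push ε → (q_1, 21, Z)
  read 2, top Z: go to q_0, push AZ → (q_0, 1, AZ)
No transition for (q_0, 1, top A); M blocks with input 1 remaining.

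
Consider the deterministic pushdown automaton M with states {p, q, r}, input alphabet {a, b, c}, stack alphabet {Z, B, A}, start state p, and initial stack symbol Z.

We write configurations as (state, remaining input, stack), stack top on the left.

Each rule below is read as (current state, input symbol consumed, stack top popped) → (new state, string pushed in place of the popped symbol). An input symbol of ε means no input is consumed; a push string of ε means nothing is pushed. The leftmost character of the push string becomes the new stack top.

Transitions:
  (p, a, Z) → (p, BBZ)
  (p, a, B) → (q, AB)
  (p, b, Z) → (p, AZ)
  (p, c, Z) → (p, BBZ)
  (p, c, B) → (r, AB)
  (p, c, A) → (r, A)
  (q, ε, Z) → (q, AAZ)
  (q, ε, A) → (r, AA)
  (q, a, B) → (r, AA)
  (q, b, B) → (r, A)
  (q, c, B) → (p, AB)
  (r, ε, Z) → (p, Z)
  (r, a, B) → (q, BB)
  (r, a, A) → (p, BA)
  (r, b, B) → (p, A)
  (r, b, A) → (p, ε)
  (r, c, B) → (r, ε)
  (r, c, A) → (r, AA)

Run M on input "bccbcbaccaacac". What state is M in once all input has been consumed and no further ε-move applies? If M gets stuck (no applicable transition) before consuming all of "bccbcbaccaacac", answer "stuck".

r

(p, bccbcbaccaacac, Z) ⊢ (p, ccbcbaccaacac, AZ) ⊢ (r, cbcbaccaacac, AZ) ⊢ (r, bcbaccaacac, AAZ) ⊢ (p, cbaccaacac, AZ) ⊢ (r, baccaacac, AZ) ⊢ (p, accaacac, Z) ⊢ (p, ccaacac, BBZ) ⊢ (r, caacac, ABBZ) ⊢ (r, aacac, AABBZ) ⊢ (p, acac, BAABBZ) ⊢ (q, cac, ABAABBZ) ⊢ (r, cac, AABAABBZ) ⊢ (r, ac, AAABAABBZ) ⊢ (p, c, BAAABAABBZ) ⊢ (r, ε, ABAAABAABBZ)
All input consumed; M is in state r.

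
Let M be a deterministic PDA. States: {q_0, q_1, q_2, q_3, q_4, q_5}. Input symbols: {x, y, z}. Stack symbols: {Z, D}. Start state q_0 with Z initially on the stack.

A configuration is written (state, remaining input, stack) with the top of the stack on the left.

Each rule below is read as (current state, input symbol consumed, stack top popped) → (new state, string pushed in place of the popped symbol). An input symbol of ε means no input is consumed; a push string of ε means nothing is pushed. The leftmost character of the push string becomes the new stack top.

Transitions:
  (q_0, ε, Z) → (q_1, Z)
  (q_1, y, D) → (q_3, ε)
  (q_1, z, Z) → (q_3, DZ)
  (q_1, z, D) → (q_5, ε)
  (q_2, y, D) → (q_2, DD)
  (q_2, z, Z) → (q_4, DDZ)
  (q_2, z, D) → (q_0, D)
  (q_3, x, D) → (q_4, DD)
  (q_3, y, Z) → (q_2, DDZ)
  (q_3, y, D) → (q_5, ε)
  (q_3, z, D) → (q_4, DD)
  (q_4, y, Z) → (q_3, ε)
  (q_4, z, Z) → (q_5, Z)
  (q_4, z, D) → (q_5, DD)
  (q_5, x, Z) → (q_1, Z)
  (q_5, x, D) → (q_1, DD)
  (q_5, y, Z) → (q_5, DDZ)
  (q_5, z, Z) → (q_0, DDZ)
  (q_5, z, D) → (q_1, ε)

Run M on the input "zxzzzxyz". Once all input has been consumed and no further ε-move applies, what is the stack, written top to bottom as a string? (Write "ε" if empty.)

(q_0, zxzzzxyz, Z)
  ε-move, top Z: go to q_1, push Z → (q_1, zxzzzxyz, Z)
  read z, top Z: go to q_3, push DZ → (q_3, xzzzxyz, DZ)
  read x, top D: go to q_4, push DD → (q_4, zzzxyz, DDZ)
  read z, top D: go to q_5, push DD → (q_5, zzxyz, DDDZ)
  read z, top D: go to q_1, push ε → (q_1, zxyz, DDZ)
  read z, top D: go to q_5, push ε → (q_5, xyz, DZ)
  read x, top D: go to q_1, push DD → (q_1, yz, DDZ)
  read y, top D: go to q_3, push ε → (q_3, z, DZ)
  read z, top D: go to q_4, push DD → (q_4, ε, DDZ)
All input consumed in state q_4 with stack DDZ.

DDZ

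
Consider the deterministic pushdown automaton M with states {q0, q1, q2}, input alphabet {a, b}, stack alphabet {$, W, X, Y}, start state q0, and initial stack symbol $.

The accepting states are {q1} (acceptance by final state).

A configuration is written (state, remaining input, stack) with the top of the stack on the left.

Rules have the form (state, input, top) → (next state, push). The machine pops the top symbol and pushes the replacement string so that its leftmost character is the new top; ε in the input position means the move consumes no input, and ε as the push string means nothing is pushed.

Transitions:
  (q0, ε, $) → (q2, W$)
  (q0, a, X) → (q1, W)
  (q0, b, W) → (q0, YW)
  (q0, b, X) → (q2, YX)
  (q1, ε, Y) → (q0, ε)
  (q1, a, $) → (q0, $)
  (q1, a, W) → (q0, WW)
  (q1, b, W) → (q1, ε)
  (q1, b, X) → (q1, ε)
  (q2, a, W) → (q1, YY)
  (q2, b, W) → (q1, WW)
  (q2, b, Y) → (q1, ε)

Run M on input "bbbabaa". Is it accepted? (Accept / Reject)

Reject

(q0, bbbabaa, $)
  ε-move, top $: go to q2, push W$ → (q2, bbbabaa, W$)
  read b, top W: go to q1, push WW → (q1, bbabaa, WW$)
  read b, top W: go to q1, push ε → (q1, babaa, W$)
  read b, top W: go to q1, push ε → (q1, abaa, $)
  read a, top $: go to q0, push $ → (q0, baa, $)
  ε-move, top $: go to q2, push W$ → (q2, baa, W$)
  read b, top W: go to q1, push WW → (q1, aa, WW$)
  read a, top W: go to q0, push WW → (q0, a, WWW$)
No transition applies at (q0, a, WWW$); input not fully consumed.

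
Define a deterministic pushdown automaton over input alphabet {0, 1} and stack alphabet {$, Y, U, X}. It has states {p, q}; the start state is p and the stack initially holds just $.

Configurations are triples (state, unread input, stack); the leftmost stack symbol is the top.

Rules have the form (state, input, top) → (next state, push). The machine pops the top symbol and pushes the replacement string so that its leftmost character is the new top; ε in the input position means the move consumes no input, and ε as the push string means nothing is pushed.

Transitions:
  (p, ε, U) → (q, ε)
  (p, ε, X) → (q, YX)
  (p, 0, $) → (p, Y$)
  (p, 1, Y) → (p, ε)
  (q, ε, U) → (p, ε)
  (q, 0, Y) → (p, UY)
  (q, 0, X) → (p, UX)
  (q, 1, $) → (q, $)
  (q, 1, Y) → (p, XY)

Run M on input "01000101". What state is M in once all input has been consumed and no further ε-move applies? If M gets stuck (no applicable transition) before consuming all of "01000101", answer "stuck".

(p, 01000101, $)
  read 0, top $: go to p, push Y$ → (p, 1000101, Y$)
  read 1, top Y: go to p, push ε → (p, 000101, $)
  read 0, top $: go to p, push Y$ → (p, 00101, Y$)
No transition for (p, 0, top Y); M blocks with input 00101 remaining.

stuck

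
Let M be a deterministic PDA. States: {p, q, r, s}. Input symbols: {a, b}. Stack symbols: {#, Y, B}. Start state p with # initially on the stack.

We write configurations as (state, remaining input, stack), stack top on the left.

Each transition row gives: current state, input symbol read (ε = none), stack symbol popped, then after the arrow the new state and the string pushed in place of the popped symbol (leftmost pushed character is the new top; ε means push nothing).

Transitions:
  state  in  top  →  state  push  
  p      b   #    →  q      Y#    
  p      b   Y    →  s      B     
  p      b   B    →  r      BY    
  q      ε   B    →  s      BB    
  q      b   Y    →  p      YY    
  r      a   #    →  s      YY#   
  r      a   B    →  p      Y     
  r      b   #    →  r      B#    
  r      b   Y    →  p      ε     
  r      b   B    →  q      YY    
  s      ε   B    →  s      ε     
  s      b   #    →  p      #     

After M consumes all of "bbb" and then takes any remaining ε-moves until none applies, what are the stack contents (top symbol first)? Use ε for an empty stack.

Y#

(p, bbb, #)
  read b, top #: go to q, push Y# → (q, bb, Y#)
  read b, top Y: go to p, push YY → (p, b, YY#)
  read b, top Y: go to s, push B → (s, ε, BY#)
  ε-move, top B: go to s, push ε → (s, ε, Y#)
All input consumed in state s with stack Y#.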